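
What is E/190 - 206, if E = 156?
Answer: -19492/95 ≈ -205.18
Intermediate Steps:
E/190 - 206 = 156/190 - 206 = 156*(1/190) - 206 = 78/95 - 206 = -19492/95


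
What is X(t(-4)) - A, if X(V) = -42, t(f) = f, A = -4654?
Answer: 4612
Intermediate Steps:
X(t(-4)) - A = -42 - 1*(-4654) = -42 + 4654 = 4612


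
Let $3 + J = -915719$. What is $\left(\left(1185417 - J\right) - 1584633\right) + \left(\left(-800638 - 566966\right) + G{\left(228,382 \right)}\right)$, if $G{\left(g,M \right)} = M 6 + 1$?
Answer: $-848805$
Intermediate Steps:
$J = -915722$ ($J = -3 - 915719 = -915722$)
$G{\left(g,M \right)} = 1 + 6 M$ ($G{\left(g,M \right)} = 6 M + 1 = 1 + 6 M$)
$\left(\left(1185417 - J\right) - 1584633\right) + \left(\left(-800638 - 566966\right) + G{\left(228,382 \right)}\right) = \left(\left(1185417 - -915722\right) - 1584633\right) + \left(\left(-800638 - 566966\right) + \left(1 + 6 \cdot 382\right)\right) = \left(\left(1185417 + 915722\right) - 1584633\right) + \left(-1367604 + \left(1 + 2292\right)\right) = \left(2101139 - 1584633\right) + \left(-1367604 + 2293\right) = 516506 - 1365311 = -848805$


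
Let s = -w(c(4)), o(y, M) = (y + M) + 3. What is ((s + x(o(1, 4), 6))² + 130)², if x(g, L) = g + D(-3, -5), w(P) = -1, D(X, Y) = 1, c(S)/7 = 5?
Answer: 52900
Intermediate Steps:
c(S) = 35 (c(S) = 7*5 = 35)
o(y, M) = 3 + M + y (o(y, M) = (M + y) + 3 = 3 + M + y)
x(g, L) = 1 + g (x(g, L) = g + 1 = 1 + g)
s = 1 (s = -1*(-1) = 1)
((s + x(o(1, 4), 6))² + 130)² = ((1 + (1 + (3 + 4 + 1)))² + 130)² = ((1 + (1 + 8))² + 130)² = ((1 + 9)² + 130)² = (10² + 130)² = (100 + 130)² = 230² = 52900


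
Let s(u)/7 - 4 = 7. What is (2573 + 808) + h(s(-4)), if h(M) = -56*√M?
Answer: 3381 - 56*√77 ≈ 2889.6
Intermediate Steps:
s(u) = 77 (s(u) = 28 + 7*7 = 28 + 49 = 77)
(2573 + 808) + h(s(-4)) = (2573 + 808) - 56*√77 = 3381 - 56*√77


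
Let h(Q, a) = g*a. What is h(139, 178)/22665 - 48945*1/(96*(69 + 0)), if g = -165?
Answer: -28975229/3336288 ≈ -8.6849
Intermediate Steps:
h(Q, a) = -165*a
h(139, 178)/22665 - 48945*1/(96*(69 + 0)) = -165*178/22665 - 48945*1/(96*(69 + 0)) = -29370*1/22665 - 48945/(96*69) = -1958/1511 - 48945/6624 = -1958/1511 - 48945*1/6624 = -1958/1511 - 16315/2208 = -28975229/3336288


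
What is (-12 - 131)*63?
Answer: -9009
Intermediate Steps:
(-12 - 131)*63 = -143*63 = -9009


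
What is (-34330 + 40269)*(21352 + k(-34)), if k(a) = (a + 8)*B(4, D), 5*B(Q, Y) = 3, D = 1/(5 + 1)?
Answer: 633584398/5 ≈ 1.2672e+8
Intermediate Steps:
D = 1/6 ≈ 0.16667
B(Q, Y) = 3/5 (B(Q, Y) = (1/5)*3 = 3/5)
k(a) = 24/5 + 3*a/5 (k(a) = (a + 8)*(3/5) = (8 + a)*(3/5) = 24/5 + 3*a/5)
(-34330 + 40269)*(21352 + k(-34)) = (-34330 + 40269)*(21352 + (24/5 + (3/5)*(-34))) = 5939*(21352 + (24/5 - 102/5)) = 5939*(21352 - 78/5) = 5939*(106682/5) = 633584398/5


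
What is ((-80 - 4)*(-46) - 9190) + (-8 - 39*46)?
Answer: -7128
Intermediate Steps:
((-80 - 4)*(-46) - 9190) + (-8 - 39*46) = (-84*(-46) - 9190) + (-8 - 1794) = (3864 - 9190) - 1802 = -5326 - 1802 = -7128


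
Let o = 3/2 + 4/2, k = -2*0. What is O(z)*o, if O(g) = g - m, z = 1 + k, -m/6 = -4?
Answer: -161/2 ≈ -80.500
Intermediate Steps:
m = 24 (m = -6*(-4) = 24)
k = 0
z = 1 (z = 1 + 0 = 1)
O(g) = -24 + g (O(g) = g - 1*24 = g - 24 = -24 + g)
o = 7/2 (o = 3*(½) + 4*(½) = 3/2 + 2 = 7/2 ≈ 3.5000)
O(z)*o = (-24 + 1)*(7/2) = -23*7/2 = -161/2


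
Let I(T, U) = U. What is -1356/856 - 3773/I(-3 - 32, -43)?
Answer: 792845/9202 ≈ 86.160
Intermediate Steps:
-1356/856 - 3773/I(-3 - 32, -43) = -1356/856 - 3773/(-43) = -1356*1/856 - 3773*(-1/43) = -339/214 + 3773/43 = 792845/9202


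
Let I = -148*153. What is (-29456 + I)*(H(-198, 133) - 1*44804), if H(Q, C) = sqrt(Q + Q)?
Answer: 2334288400 - 312600*I*sqrt(11) ≈ 2.3343e+9 - 1.0368e+6*I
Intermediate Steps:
I = -22644
H(Q, C) = sqrt(2)*sqrt(Q) (H(Q, C) = sqrt(2*Q) = sqrt(2)*sqrt(Q))
(-29456 + I)*(H(-198, 133) - 1*44804) = (-29456 - 22644)*(sqrt(2)*sqrt(-198) - 1*44804) = -52100*(sqrt(2)*(3*I*sqrt(22)) - 44804) = -52100*(6*I*sqrt(11) - 44804) = -52100*(-44804 + 6*I*sqrt(11)) = 2334288400 - 312600*I*sqrt(11)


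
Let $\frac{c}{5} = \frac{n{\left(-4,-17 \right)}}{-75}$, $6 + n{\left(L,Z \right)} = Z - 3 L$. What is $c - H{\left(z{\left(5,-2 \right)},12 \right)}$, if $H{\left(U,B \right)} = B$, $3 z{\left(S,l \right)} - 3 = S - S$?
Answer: $- \frac{169}{15} \approx -11.267$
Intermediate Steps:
$z{\left(S,l \right)} = 1$ ($z{\left(S,l \right)} = 1 + \frac{S - S}{3} = 1 + \frac{1}{3} \cdot 0 = 1 + 0 = 1$)
$n{\left(L,Z \right)} = -6 + Z - 3 L$ ($n{\left(L,Z \right)} = -6 - \left(- Z + 3 L\right) = -6 + Z - 3 L$)
$c = \frac{11}{15}$ ($c = 5 \frac{-6 - 17 - -12}{-75} = 5 \left(-6 - 17 + 12\right) \left(- \frac{1}{75}\right) = 5 \left(\left(-11\right) \left(- \frac{1}{75}\right)\right) = 5 \cdot \frac{11}{75} = \frac{11}{15} \approx 0.73333$)
$c - H{\left(z{\left(5,-2 \right)},12 \right)} = \frac{11}{15} - 12 = - \frac{169}{15}$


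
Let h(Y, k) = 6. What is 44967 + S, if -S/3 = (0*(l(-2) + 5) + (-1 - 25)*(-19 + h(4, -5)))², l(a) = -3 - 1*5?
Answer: -297765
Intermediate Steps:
l(a) = -8 (l(a) = -3 - 5 = -8)
S = -342732 (S = -3*(0*(-8 + 5) + (-1 - 25)*(-19 + 6))² = -3*(0*(-3) - 26*(-13))² = -3*(0 + 338)² = -3*338² = -3*114244 = -342732)
44967 + S = 44967 - 342732 = -297765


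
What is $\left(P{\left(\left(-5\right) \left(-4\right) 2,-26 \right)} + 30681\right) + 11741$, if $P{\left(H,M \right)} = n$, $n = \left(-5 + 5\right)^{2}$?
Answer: $42422$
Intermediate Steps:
$n = 0$ ($n = 0^{2} = 0$)
$P{\left(H,M \right)} = 0$
$\left(P{\left(\left(-5\right) \left(-4\right) 2,-26 \right)} + 30681\right) + 11741 = \left(0 + 30681\right) + 11741 = 30681 + 11741 = 42422$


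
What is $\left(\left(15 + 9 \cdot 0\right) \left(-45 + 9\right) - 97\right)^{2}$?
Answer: $405769$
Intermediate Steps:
$\left(\left(15 + 9 \cdot 0\right) \left(-45 + 9\right) - 97\right)^{2} = \left(\left(15 + 0\right) \left(-36\right) - 97\right)^{2} = \left(15 \left(-36\right) - 97\right)^{2} = \left(-540 - 97\right)^{2} = \left(-637\right)^{2} = 405769$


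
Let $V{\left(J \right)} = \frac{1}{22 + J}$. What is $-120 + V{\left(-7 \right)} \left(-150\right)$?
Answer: $-130$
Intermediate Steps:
$-120 + V{\left(-7 \right)} \left(-150\right) = -120 + \frac{1}{22 - 7} \left(-150\right) = -120 + \frac{1}{15} \left(-150\right) = -120 - 10 = -130$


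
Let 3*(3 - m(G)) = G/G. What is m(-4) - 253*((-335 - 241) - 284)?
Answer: 652748/3 ≈ 2.1758e+5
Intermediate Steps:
m(G) = 8/3 (m(G) = 3 - G/(3*G) = 3 - ⅓*1 = 3 - ⅓ = 8/3)
m(-4) - 253*((-335 - 241) - 284) = 8/3 - 253*((-335 - 241) - 284) = 8/3 - 253*(-576 - 284) = 8/3 - 253*(-860) = 8/3 + 217580 = 652748/3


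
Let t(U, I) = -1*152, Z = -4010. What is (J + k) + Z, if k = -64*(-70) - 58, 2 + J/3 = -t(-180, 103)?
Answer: 862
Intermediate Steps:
t(U, I) = -152
J = 450 (J = -6 + 3*(-1*(-152)) = -6 + 3*152 = -6 + 456 = 450)
k = 4422 (k = 4480 - 58 = 4422)
(J + k) + Z = (450 + 4422) - 4010 = 4872 - 4010 = 862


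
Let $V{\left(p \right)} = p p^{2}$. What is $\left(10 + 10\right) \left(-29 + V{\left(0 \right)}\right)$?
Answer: $-580$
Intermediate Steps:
$V{\left(p \right)} = p^{3}$
$\left(10 + 10\right) \left(-29 + V{\left(0 \right)}\right) = \left(10 + 10\right) \left(-29 + 0^{3}\right) = 20 \left(-29 + 0\right) = 20 \left(-29\right) = -580$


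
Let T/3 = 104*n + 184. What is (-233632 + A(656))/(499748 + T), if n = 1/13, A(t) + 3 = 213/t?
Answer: -153264347/328212544 ≈ -0.46697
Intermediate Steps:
A(t) = -3 + 213/t
n = 1/13 ≈ 0.076923
T = 576 (T = 3*(104*(1/13) + 184) = 3*(8 + 184) = 3*192 = 576)
(-233632 + A(656))/(499748 + T) = (-233632 + (-3 + 213/656))/(499748 + 576) = (-233632 + (-3 + 213*(1/656)))/500324 = (-233632 + (-3 + 213/656))*(1/500324) = (-233632 - 1755/656)*(1/500324) = -153264347/656*1/500324 = -153264347/328212544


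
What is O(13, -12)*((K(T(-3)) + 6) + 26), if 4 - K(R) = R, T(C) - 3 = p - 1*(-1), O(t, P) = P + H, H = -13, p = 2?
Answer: -750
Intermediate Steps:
O(t, P) = -13 + P (O(t, P) = P - 13 = -13 + P)
T(C) = 6 (T(C) = 3 + (2 - 1*(-1)) = 3 + (2 + 1) = 3 + 3 = 6)
K(R) = 4 - R
O(13, -12)*((K(T(-3)) + 6) + 26) = (-13 - 12)*(((4 - 1*6) + 6) + 26) = -25*(((4 - 6) + 6) + 26) = -25*((-2 + 6) + 26) = -25*(4 + 26) = -25*30 = -750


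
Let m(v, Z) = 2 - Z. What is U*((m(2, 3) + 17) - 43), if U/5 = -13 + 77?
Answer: -8640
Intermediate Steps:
U = 320 (U = 5*(-13 + 77) = 5*64 = 320)
U*((m(2, 3) + 17) - 43) = 320*(((2 - 1*3) + 17) - 43) = 320*(((2 - 3) + 17) - 43) = 320*((-1 + 17) - 43) = 320*(16 - 43) = 320*(-27) = -8640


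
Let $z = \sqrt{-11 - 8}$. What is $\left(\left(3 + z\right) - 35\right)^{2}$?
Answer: $\left(32 - i \sqrt{19}\right)^{2} \approx 1005.0 - 278.97 i$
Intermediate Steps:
$z = i \sqrt{19}$ ($z = \sqrt{-19} = i \sqrt{19} \approx 4.3589 i$)
$\left(\left(3 + z\right) - 35\right)^{2} = \left(\left(3 + i \sqrt{19}\right) - 35\right)^{2} = \left(-32 + i \sqrt{19}\right)^{2}$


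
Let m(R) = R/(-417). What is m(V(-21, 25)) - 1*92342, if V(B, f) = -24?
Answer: -12835530/139 ≈ -92342.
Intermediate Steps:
m(R) = -R/417 (m(R) = R*(-1/417) = -R/417)
m(V(-21, 25)) - 1*92342 = -1/417*(-24) - 1*92342 = 8/139 - 92342 = -12835530/139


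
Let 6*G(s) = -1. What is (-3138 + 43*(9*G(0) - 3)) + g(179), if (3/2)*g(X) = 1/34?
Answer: -339811/102 ≈ -3331.5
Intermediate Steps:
G(s) = -⅙ (G(s) = (⅙)*(-1) = -⅙)
g(X) = 1/51 (g(X) = (⅔)/34 = (⅔)*(1/34) = 1/51)
(-3138 + 43*(9*G(0) - 3)) + g(179) = (-3138 + 43*(9*(-⅙) - 3)) + 1/51 = (-3138 + 43*(-3/2 - 3)) + 1/51 = (-3138 + 43*(-9/2)) + 1/51 = (-3138 - 387/2) + 1/51 = -6663/2 + 1/51 = -339811/102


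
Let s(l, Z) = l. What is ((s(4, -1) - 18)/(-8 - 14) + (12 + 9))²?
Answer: 56644/121 ≈ 468.13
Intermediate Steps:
((s(4, -1) - 18)/(-8 - 14) + (12 + 9))² = ((4 - 18)/(-8 - 14) + (12 + 9))² = (-14/(-22) + 21)² = (-14*(-1/22) + 21)² = (7/11 + 21)² = (238/11)² = 56644/121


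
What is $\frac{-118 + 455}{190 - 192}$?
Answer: $- \frac{337}{2} \approx -168.5$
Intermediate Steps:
$\frac{-118 + 455}{190 - 192} = \frac{337}{-2} = 337 \left(- \frac{1}{2}\right) = - \frac{337}{2}$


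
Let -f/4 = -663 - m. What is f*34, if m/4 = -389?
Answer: -121448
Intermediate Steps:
m = -1556 (m = 4*(-389) = -1556)
f = -3572 (f = -4*(-663 - 1*(-1556)) = -4*(-663 + 1556) = -4*893 = -3572)
f*34 = -3572*34 = -121448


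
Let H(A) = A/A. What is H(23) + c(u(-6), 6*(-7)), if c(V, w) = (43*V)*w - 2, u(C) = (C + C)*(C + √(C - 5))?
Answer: -130033 + 21672*I*√11 ≈ -1.3003e+5 + 71878.0*I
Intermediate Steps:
u(C) = 2*C*(C + √(-5 + C)) (u(C) = (2*C)*(C + √(-5 + C)) = 2*C*(C + √(-5 + C)))
c(V, w) = -2 + 43*V*w (c(V, w) = 43*V*w - 2 = -2 + 43*V*w)
H(A) = 1
H(23) + c(u(-6), 6*(-7)) = 1 + (-2 + 43*(2*(-6)*(-6 + √(-5 - 6)))*(6*(-7))) = 1 + (-2 + 43*(2*(-6)*(-6 + √(-11)))*(-42)) = 1 + (-2 + 43*(2*(-6)*(-6 + I*√11))*(-42)) = 1 + (-2 + 43*(72 - 12*I*√11)*(-42)) = 1 + (-2 + (-130032 + 21672*I*√11)) = 1 + (-130034 + 21672*I*√11) = -130033 + 21672*I*√11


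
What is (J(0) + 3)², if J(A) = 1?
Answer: 16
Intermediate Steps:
(J(0) + 3)² = (1 + 3)² = 4² = 16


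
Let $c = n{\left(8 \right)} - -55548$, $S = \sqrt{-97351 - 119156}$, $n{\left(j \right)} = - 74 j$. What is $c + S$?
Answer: $54956 + i \sqrt{216507} \approx 54956.0 + 465.3 i$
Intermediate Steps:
$S = i \sqrt{216507}$ ($S = \sqrt{-216507} = i \sqrt{216507} \approx 465.3 i$)
$c = 54956$ ($c = \left(-74\right) 8 - -55548 = -592 + 55548 = 54956$)
$c + S = 54956 + i \sqrt{216507}$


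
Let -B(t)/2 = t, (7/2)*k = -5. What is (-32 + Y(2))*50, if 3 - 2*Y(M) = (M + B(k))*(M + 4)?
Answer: -15775/7 ≈ -2253.6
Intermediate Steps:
k = -10/7 (k = (2/7)*(-5) = -10/7 ≈ -1.4286)
B(t) = -2*t
Y(M) = 3/2 - (4 + M)*(20/7 + M)/2 (Y(M) = 3/2 - (M - 2*(-10/7))*(M + 4)/2 = 3/2 - (M + 20/7)*(4 + M)/2 = 3/2 - (20/7 + M)*(4 + M)/2 = 3/2 - (4 + M)*(20/7 + M)/2)
(-32 + Y(2))*50 = (-32 + (-59/14 - 24/7*2 - ½*2²))*50 = (-32 + (-59/14 - 48/7 - ½*4))*50 = (-32 + (-59/14 - 48/7 - 2))*50 = (-32 - 183/14)*50 = -631/14*50 = -15775/7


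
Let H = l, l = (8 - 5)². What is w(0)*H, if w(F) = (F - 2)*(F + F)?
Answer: 0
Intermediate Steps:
w(F) = 2*F*(-2 + F) (w(F) = (-2 + F)*(2*F) = 2*F*(-2 + F))
l = 9 (l = 3² = 9)
H = 9
w(0)*H = (2*0*(-2 + 0))*9 = (2*0*(-2))*9 = 0*9 = 0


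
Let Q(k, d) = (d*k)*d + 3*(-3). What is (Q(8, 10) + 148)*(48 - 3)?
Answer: 42255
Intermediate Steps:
Q(k, d) = -9 + k*d² (Q(k, d) = k*d² - 9 = -9 + k*d²)
(Q(8, 10) + 148)*(48 - 3) = ((-9 + 8*10²) + 148)*(48 - 3) = ((-9 + 8*100) + 148)*45 = ((-9 + 800) + 148)*45 = (791 + 148)*45 = 939*45 = 42255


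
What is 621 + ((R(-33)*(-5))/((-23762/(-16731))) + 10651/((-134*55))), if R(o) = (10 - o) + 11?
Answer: 37603551389/87562970 ≈ 429.45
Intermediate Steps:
R(o) = 21 - o
621 + ((R(-33)*(-5))/((-23762/(-16731))) + 10651/((-134*55))) = 621 + (((21 - 1*(-33))*(-5))/((-23762/(-16731))) + 10651/((-134*55))) = 621 + (((21 + 33)*(-5))/((-23762*(-1/16731))) + 10651/(-7370)) = 621 + ((54*(-5))/(23762/16731) + 10651*(-1/7370)) = 621 + (-270*16731/23762 - 10651/7370) = 621 + (-2258685/11881 - 10651/7370) = 621 - 16773052981/87562970 = 37603551389/87562970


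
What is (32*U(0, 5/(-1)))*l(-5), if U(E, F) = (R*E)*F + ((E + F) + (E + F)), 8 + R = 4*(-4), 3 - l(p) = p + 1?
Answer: -2240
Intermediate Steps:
l(p) = 2 - p (l(p) = 3 - (p + 1) = 3 - (1 + p) = 3 + (-1 - p) = 2 - p)
R = -24 (R = -8 + 4*(-4) = -8 - 16 = -24)
U(E, F) = 2*E + 2*F - 24*E*F (U(E, F) = (-24*E)*F + ((E + F) + (E + F)) = -24*E*F + (2*E + 2*F) = 2*E + 2*F - 24*E*F)
(32*U(0, 5/(-1)))*l(-5) = (32*(2*0 + 2*(5/(-1)) - 24*0*5/(-1)))*(2 - 1*(-5)) = (32*(0 + 2*(5*(-1)) - 24*0*5*(-1)))*(2 + 5) = (32*(0 + 2*(-5) - 24*0*(-5)))*7 = (32*(0 - 10 + 0))*7 = (32*(-10))*7 = -320*7 = -2240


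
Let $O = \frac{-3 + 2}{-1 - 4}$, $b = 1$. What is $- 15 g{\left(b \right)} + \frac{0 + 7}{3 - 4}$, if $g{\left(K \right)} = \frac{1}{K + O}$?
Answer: $- \frac{39}{2} \approx -19.5$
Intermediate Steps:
$O = \frac{1}{5}$ ($O = - \frac{1}{-5} = \left(-1\right) \left(- \frac{1}{5}\right) = \frac{1}{5} \approx 0.2$)
$g{\left(K \right)} = \frac{1}{\frac{1}{5} + K}$ ($g{\left(K \right)} = \frac{1}{K + \frac{1}{5}} = \frac{1}{\frac{1}{5} + K}$)
$- 15 g{\left(b \right)} + \frac{0 + 7}{3 - 4} = - 15 \frac{5}{1 + 5 \cdot 1} + \frac{0 + 7}{3 - 4} = - 15 \frac{5}{1 + 5} + \frac{7}{-1} = - 15 \cdot \frac{5}{6} + 7 \left(-1\right) = - 15 \cdot 5 \cdot \frac{1}{6} - 7 = \left(-15\right) \frac{5}{6} - 7 = - \frac{25}{2} - 7 = - \frac{39}{2}$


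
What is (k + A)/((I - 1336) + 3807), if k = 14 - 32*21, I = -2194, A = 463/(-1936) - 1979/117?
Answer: -152930411/62743824 ≈ -2.4374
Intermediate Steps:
A = -3885515/226512 (A = 463*(-1/1936) - 1979*1/117 = -463/1936 - 1979/117 = -3885515/226512 ≈ -17.154)
k = -658 (k = 14 - 672 = -658)
(k + A)/((I - 1336) + 3807) = (-658 - 3885515/226512)/((-2194 - 1336) + 3807) = -152930411/(226512*(-3530 + 3807)) = -152930411/226512/277 = -152930411/226512*1/277 = -152930411/62743824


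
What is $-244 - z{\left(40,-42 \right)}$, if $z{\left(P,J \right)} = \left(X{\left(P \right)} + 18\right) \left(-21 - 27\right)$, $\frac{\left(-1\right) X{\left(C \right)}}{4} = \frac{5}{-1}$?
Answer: $1580$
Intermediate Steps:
$X{\left(C \right)} = 20$ ($X{\left(C \right)} = - 4 \frac{5}{-1} = - 4 \cdot 5 \left(-1\right) = \left(-4\right) \left(-5\right) = 20$)
$z{\left(P,J \right)} = -1824$ ($z{\left(P,J \right)} = \left(20 + 18\right) \left(-21 - 27\right) = 38 \left(-48\right) = -1824$)
$-244 - z{\left(40,-42 \right)} = -244 - -1824 = -244 + 1824 = 1580$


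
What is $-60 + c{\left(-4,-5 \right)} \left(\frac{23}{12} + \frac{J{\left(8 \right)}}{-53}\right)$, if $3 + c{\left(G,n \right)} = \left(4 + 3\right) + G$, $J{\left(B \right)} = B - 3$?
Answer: $-60$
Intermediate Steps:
$J{\left(B \right)} = -3 + B$ ($J{\left(B \right)} = B - 3 = -3 + B$)
$c{\left(G,n \right)} = 4 + G$ ($c{\left(G,n \right)} = -3 + \left(\left(4 + 3\right) + G\right) = -3 + \left(7 + G\right) = 4 + G$)
$-60 + c{\left(-4,-5 \right)} \left(\frac{23}{12} + \frac{J{\left(8 \right)}}{-53}\right) = -60 + \left(4 - 4\right) \left(\frac{23}{12} + \frac{-3 + 8}{-53}\right) = -60 + 0 \left(23 \cdot \frac{1}{12} + 5 \left(- \frac{1}{53}\right)\right) = -60 + 0 \left(\frac{23}{12} - \frac{5}{53}\right) = -60 + 0 \cdot \frac{1159}{636} = -60 + 0 = -60$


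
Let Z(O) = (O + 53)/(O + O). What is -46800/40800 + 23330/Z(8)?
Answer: 12689141/2074 ≈ 6118.2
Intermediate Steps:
Z(O) = (53 + O)/(2*O) (Z(O) = (53 + O)/((2*O)) = (53 + O)*(1/(2*O)) = (53 + O)/(2*O))
-46800/40800 + 23330/Z(8) = -46800/40800 + 23330/(((1/2)*(53 + 8)/8)) = -46800*1/40800 + 23330/(((1/2)*(1/8)*61)) = -39/34 + 23330/(61/16) = -39/34 + 23330*(16/61) = -39/34 + 373280/61 = 12689141/2074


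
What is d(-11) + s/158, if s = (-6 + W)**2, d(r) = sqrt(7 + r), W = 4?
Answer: 2/79 + 2*I ≈ 0.025316 + 2.0*I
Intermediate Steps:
s = 4 (s = (-6 + 4)**2 = (-2)**2 = 4)
d(-11) + s/158 = sqrt(7 - 11) + 4/158 = sqrt(-4) + (1/158)*4 = 2*I + 2/79 = 2/79 + 2*I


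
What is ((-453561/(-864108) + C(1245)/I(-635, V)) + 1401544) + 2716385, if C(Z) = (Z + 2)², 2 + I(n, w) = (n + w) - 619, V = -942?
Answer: 186187583179901/45221652 ≈ 4.1172e+6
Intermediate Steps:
I(n, w) = -621 + n + w (I(n, w) = -2 + ((n + w) - 619) = -2 + (-619 + n + w) = -621 + n + w)
C(Z) = (2 + Z)²
((-453561/(-864108) + C(1245)/I(-635, V)) + 1401544) + 2716385 = ((-453561/(-864108) + (2 + 1245)²/(-621 - 635 - 942)) + 1401544) + 2716385 = ((-453561*(-1/864108) + 1247²/(-2198)) + 1401544) + 2716385 = ((151187/288036 + 1555009*(-1/2198)) + 1401544) + 2716385 = ((151187/288036 - 1555009/2198) + 1401544) + 2716385 = (-31969018807/45221652 + 1401544) + 2716385 = 63348166011881/45221652 + 2716385 = 186187583179901/45221652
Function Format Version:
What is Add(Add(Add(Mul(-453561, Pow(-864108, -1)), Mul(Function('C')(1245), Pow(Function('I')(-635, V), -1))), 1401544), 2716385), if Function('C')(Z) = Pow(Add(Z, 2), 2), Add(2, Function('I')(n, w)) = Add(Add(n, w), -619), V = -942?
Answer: Rational(186187583179901, 45221652) ≈ 4.1172e+6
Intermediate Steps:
Function('I')(n, w) = Add(-621, n, w) (Function('I')(n, w) = Add(-2, Add(Add(n, w), -619)) = Add(-2, Add(-619, n, w)) = Add(-621, n, w))
Function('C')(Z) = Pow(Add(2, Z), 2)
Add(Add(Add(Mul(-453561, Pow(-864108, -1)), Mul(Function('C')(1245), Pow(Function('I')(-635, V), -1))), 1401544), 2716385) = Add(Add(Add(Mul(-453561, Pow(-864108, -1)), Mul(Pow(Add(2, 1245), 2), Pow(Add(-621, -635, -942), -1))), 1401544), 2716385) = Add(Add(Add(Mul(-453561, Rational(-1, 864108)), Mul(Pow(1247, 2), Pow(-2198, -1))), 1401544), 2716385) = Add(Add(Add(Rational(151187, 288036), Mul(1555009, Rational(-1, 2198))), 1401544), 2716385) = Add(Add(Add(Rational(151187, 288036), Rational(-1555009, 2198)), 1401544), 2716385) = Add(Add(Rational(-31969018807, 45221652), 1401544), 2716385) = Add(Rational(63348166011881, 45221652), 2716385) = Rational(186187583179901, 45221652)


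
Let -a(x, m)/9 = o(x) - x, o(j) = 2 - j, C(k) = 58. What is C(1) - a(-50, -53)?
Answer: 976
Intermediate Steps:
a(x, m) = -18 + 18*x (a(x, m) = -9*((2 - x) - x) = -9*(2 - 2*x) = -18 + 18*x)
C(1) - a(-50, -53) = 58 - (-18 + 18*(-50)) = 58 - (-18 - 900) = 58 - 1*(-918) = 58 + 918 = 976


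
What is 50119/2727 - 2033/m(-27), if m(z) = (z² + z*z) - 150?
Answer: 20003887/1188972 ≈ 16.825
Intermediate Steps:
m(z) = -150 + 2*z² (m(z) = (z² + z²) - 150 = 2*z² - 150 = -150 + 2*z²)
50119/2727 - 2033/m(-27) = 50119/2727 - 2033/(-150 + 2*(-27)²) = 50119*(1/2727) - 2033/(-150 + 2*729) = 50119/2727 - 2033/(-150 + 1458) = 50119/2727 - 2033/1308 = 20003887/1188972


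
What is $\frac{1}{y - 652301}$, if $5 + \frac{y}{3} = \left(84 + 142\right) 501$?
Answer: $- \frac{1}{312638} \approx -3.1986 \cdot 10^{-6}$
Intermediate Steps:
$y = 339663$ ($y = -15 + 3 \left(84 + 142\right) 501 = -15 + 3 \cdot 226 \cdot 501 = -15 + 3 \cdot 113226 = -15 + 339678 = 339663$)
$\frac{1}{y - 652301} = \frac{1}{339663 - 652301} = \frac{1}{-312638} = - \frac{1}{312638}$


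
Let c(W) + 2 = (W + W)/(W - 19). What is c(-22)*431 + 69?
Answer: -13549/41 ≈ -330.46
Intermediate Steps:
c(W) = -2 + 2*W/(-19 + W) (c(W) = -2 + (W + W)/(W - 19) = -2 + (2*W)/(-19 + W) = -2 + 2*W/(-19 + W))
c(-22)*431 + 69 = (38/(-19 - 22))*431 + 69 = (38/(-41))*431 + 69 = (38*(-1/41))*431 + 69 = -38/41*431 + 69 = -16378/41 + 69 = -13549/41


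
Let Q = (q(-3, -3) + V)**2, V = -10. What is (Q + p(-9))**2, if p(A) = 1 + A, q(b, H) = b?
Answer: 25921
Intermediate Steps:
Q = 169 (Q = (-3 - 10)**2 = (-13)**2 = 169)
(Q + p(-9))**2 = (169 + (1 - 9))**2 = (169 - 8)**2 = 161**2 = 25921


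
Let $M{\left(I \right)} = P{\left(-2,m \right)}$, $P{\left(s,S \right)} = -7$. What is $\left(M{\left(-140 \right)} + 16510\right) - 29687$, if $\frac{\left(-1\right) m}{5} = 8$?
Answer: $-13184$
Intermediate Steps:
$m = -40$ ($m = \left(-5\right) 8 = -40$)
$M{\left(I \right)} = -7$
$\left(M{\left(-140 \right)} + 16510\right) - 29687 = \left(-7 + 16510\right) - 29687 = 16503 - 29687 = -13184$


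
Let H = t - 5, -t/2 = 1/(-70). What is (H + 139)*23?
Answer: 107893/35 ≈ 3082.7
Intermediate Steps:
t = 1/35 (t = -2/(-70) = -2*(-1)/70 = -2*(-1/70) = 1/35 ≈ 0.028571)
H = -174/35 (H = 1/35 - 5 = -174/35 ≈ -4.9714)
(H + 139)*23 = (-174/35 + 139)*23 = (4691/35)*23 = 107893/35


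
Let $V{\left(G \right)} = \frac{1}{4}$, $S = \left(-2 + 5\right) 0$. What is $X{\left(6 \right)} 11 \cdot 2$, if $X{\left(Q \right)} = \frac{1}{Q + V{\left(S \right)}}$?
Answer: $\frac{88}{25} \approx 3.52$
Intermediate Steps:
$S = 0$ ($S = 3 \cdot 0 = 0$)
$V{\left(G \right)} = \frac{1}{4}$
$X{\left(Q \right)} = \frac{1}{\frac{1}{4} + Q}$ ($X{\left(Q \right)} = \frac{1}{Q + \frac{1}{4}} = \frac{1}{\frac{1}{4} + Q}$)
$X{\left(6 \right)} 11 \cdot 2 = \frac{4}{1 + 4 \cdot 6} \cdot 11 \cdot 2 = \frac{4}{1 + 24} \cdot 11 \cdot 2 = \frac{4}{25} \cdot 11 \cdot 2 = \frac{44}{25} \cdot 2 = \frac{88}{25}$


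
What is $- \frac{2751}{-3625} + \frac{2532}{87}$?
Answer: $\frac{108251}{3625} \approx 29.862$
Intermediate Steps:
$- \frac{2751}{-3625} + \frac{2532}{87} = \left(-2751\right) \left(- \frac{1}{3625}\right) + 2532 \cdot \frac{1}{87} = \frac{2751}{3625} + \frac{844}{29} = \frac{108251}{3625}$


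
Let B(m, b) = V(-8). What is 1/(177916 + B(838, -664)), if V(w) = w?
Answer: 1/177908 ≈ 5.6209e-6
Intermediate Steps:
B(m, b) = -8
1/(177916 + B(838, -664)) = 1/(177916 - 8) = 1/177908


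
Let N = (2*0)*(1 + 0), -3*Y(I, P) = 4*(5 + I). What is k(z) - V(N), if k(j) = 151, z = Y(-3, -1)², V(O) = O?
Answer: 151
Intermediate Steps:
Y(I, P) = -20/3 - 4*I/3 (Y(I, P) = -4*(5 + I)/3 = -(20 + 4*I)/3 = -20/3 - 4*I/3)
N = 0 (N = 0*1 = 0)
z = 64/9 (z = (-20/3 - 4/3*(-3))² = (-20/3 + 4)² = (-8/3)² = 64/9 ≈ 7.1111)
k(z) - V(N) = 151 - 1*0 = 151 + 0 = 151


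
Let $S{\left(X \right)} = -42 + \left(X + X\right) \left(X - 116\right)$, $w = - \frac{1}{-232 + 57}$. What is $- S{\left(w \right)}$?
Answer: $\frac{1326848}{30625} \approx 43.326$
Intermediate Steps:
$w = \frac{1}{175}$ ($w = - \frac{1}{-175} = \left(-1\right) \left(- \frac{1}{175}\right) = \frac{1}{175} \approx 0.0057143$)
$S{\left(X \right)} = -42 + 2 X \left(-116 + X\right)$
$- S{\left(w \right)} = - (-42 - \frac{232}{175} + \frac{2}{30625}) = \left(-1\right) \left(- \frac{1326848}{30625}\right) = \frac{1326848}{30625}$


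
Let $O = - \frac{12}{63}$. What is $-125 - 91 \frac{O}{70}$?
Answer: $- \frac{13099}{105} \approx -124.75$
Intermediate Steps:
$O = - \frac{4}{21}$ ($O = \left(-12\right) \frac{1}{63} = - \frac{4}{21} \approx -0.19048$)
$-125 - 91 \frac{O}{70} = -125 - 91 \left(- \frac{4}{21 \cdot 70}\right) = -125 - 91 \left(\left(- \frac{4}{21}\right) \frac{1}{70}\right) = -125 - - \frac{26}{105} = -125 + \frac{26}{105} = - \frac{13099}{105}$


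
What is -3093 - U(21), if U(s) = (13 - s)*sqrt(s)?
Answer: -3093 + 8*sqrt(21) ≈ -3056.3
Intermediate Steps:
U(s) = sqrt(s)*(13 - s)
-3093 - U(21) = -3093 - sqrt(21)*(13 - 1*21) = -3093 - sqrt(21)*(13 - 21) = -3093 - sqrt(21)*(-8) = -3093 - (-8)*sqrt(21) = -3093 + 8*sqrt(21)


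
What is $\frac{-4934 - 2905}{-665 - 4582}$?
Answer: $\frac{871}{583} \approx 1.494$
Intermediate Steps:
$\frac{-4934 - 2905}{-665 - 4582} = - \frac{7839}{-5247} = \left(-7839\right) \left(- \frac{1}{5247}\right) = \frac{871}{583}$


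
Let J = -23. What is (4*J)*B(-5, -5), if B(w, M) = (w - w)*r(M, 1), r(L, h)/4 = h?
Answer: 0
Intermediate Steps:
r(L, h) = 4*h
B(w, M) = 0 (B(w, M) = (w - w)*(4*1) = 0*4 = 0)
(4*J)*B(-5, -5) = (4*(-23))*0 = -92*0 = 0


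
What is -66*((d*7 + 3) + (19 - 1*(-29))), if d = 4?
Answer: -5214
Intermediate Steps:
-66*((d*7 + 3) + (19 - 1*(-29))) = -66*((4*7 + 3) + (19 - 1*(-29))) = -66*((28 + 3) + (19 + 29)) = -66*(31 + 48) = -66*79 = -5214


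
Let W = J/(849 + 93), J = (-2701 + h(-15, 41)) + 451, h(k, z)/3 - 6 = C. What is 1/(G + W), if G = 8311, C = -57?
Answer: 314/2608853 ≈ 0.00012036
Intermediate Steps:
h(k, z) = -153 (h(k, z) = 18 + 3*(-57) = 18 - 171 = -153)
J = -2403 (J = (-2701 - 153) + 451 = -2854 + 451 = -2403)
W = -801/314 (W = -2403/(849 + 93) = -2403/942 = -2403*1/942 = -801/314 ≈ -2.5510)
1/(G + W) = 1/(8311 - 801/314) = 1/(2608853/314) = 314/2608853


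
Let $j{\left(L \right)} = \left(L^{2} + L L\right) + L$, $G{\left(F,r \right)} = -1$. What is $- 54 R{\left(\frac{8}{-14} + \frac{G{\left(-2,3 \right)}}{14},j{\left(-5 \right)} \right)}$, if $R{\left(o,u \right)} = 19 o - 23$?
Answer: $\frac{13311}{7} \approx 1901.6$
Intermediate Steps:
$j{\left(L \right)} = L + 2 L^{2}$ ($j{\left(L \right)} = \left(L^{2} + L^{2}\right) + L = 2 L^{2} + L = L + 2 L^{2}$)
$R{\left(o,u \right)} = -23 + 19 o$
$- 54 R{\left(\frac{8}{-14} + \frac{G{\left(-2,3 \right)}}{14},j{\left(-5 \right)} \right)} = - 54 \left(-23 + 19 \left(\frac{8}{-14} - \frac{1}{14}\right)\right) = - 54 \left(-23 + 19 \left(8 \left(- \frac{1}{14}\right) - \frac{1}{14}\right)\right) = - 54 \left(-23 + 19 \left(- \frac{4}{7} - \frac{1}{14}\right)\right) = - 54 \left(-23 + 19 \left(- \frac{9}{14}\right)\right) = - 54 \left(-23 - \frac{171}{14}\right) = \left(-54\right) \left(- \frac{493}{14}\right) = \frac{13311}{7}$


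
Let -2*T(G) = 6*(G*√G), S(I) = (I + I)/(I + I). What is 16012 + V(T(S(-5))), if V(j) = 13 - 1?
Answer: 16024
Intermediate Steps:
S(I) = 1 (S(I) = (2*I)/((2*I)) = (2*I)*(1/(2*I)) = 1)
T(G) = -3*G^(3/2) (T(G) = -3*G*√G = -3*G^(3/2))
V(j) = 12
16012 + V(T(S(-5))) = 16012 + 12 = 16024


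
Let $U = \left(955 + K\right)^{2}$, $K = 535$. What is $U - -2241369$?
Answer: $4461469$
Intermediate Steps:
$U = 2220100$ ($U = \left(955 + 535\right)^{2} = 1490^{2} = 2220100$)
$U - -2241369 = 2220100 - -2241369 = 2220100 + 2241369 = 4461469$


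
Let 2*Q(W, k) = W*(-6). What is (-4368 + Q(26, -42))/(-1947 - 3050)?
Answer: 234/263 ≈ 0.88973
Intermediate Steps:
Q(W, k) = -3*W (Q(W, k) = (W*(-6))/2 = (-6*W)/2 = -3*W)
(-4368 + Q(26, -42))/(-1947 - 3050) = (-4368 - 3*26)/(-1947 - 3050) = (-4368 - 78)/(-4997) = -4446*(-1/4997) = 234/263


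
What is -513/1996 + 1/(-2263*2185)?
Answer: -2536610011/9869531380 ≈ -0.25701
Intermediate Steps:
-513/1996 + 1/(-2263*2185) = -513*1/1996 - 1/2263*1/2185 = -513/1996 - 1/4944655 = -2536610011/9869531380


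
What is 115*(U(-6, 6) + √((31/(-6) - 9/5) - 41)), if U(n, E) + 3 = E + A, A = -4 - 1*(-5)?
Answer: 460 + 23*I*√43170/6 ≈ 460.0 + 796.47*I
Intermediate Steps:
A = 1 (A = -4 + 5 = 1)
U(n, E) = -2 + E (U(n, E) = -3 + (E + 1) = -3 + (1 + E) = -2 + E)
115*(U(-6, 6) + √((31/(-6) - 9/5) - 41)) = 115*((-2 + 6) + √((31/(-6) - 9/5) - 41)) = 115*(4 + √((31*(-⅙) - 9*⅕) - 41)) = 115*(4 + √((-31/6 - 9/5) - 41)) = 115*(4 + √(-209/30 - 41)) = 115*(4 + √(-1439/30)) = 115*(4 + I*√43170/30) = 460 + 23*I*√43170/6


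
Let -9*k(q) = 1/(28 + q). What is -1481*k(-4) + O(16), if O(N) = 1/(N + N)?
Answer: 5951/864 ≈ 6.8877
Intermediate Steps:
k(q) = -1/(9*(28 + q))
O(N) = 1/(2*N)
-1481*k(-4) + O(16) = -(-1481)/(252 + 9*(-4)) + (1/2)/16 = -(-1481)/(252 - 36) + (1/2)*(1/16) = -(-1481)/216 + 1/32 = -1481*(-1/216) + 1/32 = 1481/216 + 1/32 = 5951/864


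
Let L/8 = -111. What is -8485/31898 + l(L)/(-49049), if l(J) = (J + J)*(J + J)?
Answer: -101028086813/1564565002 ≈ -64.573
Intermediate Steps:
L = -888 (L = 8*(-111) = -888)
l(J) = 4*J**2 (l(J) = (2*J)*(2*J) = 4*J**2)
-8485/31898 + l(L)/(-49049) = -8485/31898 + (4*(-888)**2)/(-49049) = -8485*1/31898 + (4*788544)*(-1/49049) = -8485/31898 + 3154176*(-1/49049) = -8485/31898 - 3154176/49049 = -101028086813/1564565002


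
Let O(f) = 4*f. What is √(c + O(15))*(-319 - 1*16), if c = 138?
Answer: -1005*√22 ≈ -4713.9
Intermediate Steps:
√(c + O(15))*(-319 - 1*16) = √(138 + 4*15)*(-319 - 1*16) = √(138 + 60)*(-319 - 16) = √198*(-335) = (3*√22)*(-335) = -1005*√22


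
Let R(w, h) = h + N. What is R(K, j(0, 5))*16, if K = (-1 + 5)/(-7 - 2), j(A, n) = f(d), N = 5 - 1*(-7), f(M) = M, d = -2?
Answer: 160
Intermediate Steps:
N = 12 (N = 5 + 7 = 12)
j(A, n) = -2
K = -4/9 (K = 4/(-9) = 4*(-⅑) = -4/9 ≈ -0.44444)
R(w, h) = 12 + h (R(w, h) = h + 12 = 12 + h)
R(K, j(0, 5))*16 = (12 - 2)*16 = 10*16 = 160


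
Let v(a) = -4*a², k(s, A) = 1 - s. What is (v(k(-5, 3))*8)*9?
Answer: -10368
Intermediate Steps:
(v(k(-5, 3))*8)*9 = (-4*(1 - 1*(-5))²*8)*9 = (-4*(1 + 5)²*8)*9 = (-4*6²*8)*9 = (-4*36*8)*9 = -144*8*9 = -1152*9 = -10368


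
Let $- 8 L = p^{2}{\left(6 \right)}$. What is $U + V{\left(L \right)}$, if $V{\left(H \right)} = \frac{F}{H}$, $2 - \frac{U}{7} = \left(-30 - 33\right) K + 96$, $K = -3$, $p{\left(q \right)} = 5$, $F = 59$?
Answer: $- \frac{49997}{25} \approx -1999.9$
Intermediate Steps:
$L = - \frac{25}{8}$ ($L = - \frac{5^{2}}{8} = \left(- \frac{1}{8}\right) 25 = - \frac{25}{8} \approx -3.125$)
$U = -1981$ ($U = 14 - 7 \left(\left(-30 - 33\right) \left(-3\right) + 96\right) = 14 - 7 \left(\left(-63\right) \left(-3\right) + 96\right) = 14 - 7 \left(189 + 96\right) = 14 - 1995 = -1981$)
$V{\left(H \right)} = \frac{59}{H}$
$U + V{\left(L \right)} = -1981 + \frac{59}{- \frac{25}{8}} = -1981 + 59 \left(- \frac{8}{25}\right) = -1981 - \frac{472}{25} = - \frac{49997}{25}$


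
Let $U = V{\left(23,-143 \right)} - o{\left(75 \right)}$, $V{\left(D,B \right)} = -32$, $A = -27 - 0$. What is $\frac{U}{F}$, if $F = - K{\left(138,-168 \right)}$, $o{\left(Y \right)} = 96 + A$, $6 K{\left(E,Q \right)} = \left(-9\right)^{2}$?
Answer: $\frac{202}{27} \approx 7.4815$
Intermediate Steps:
$A = -27$ ($A = -27 + 0 = -27$)
$K{\left(E,Q \right)} = \frac{27}{2}$ ($K{\left(E,Q \right)} = \frac{\left(-9\right)^{2}}{6} = \frac{1}{6} \cdot 81 = \frac{27}{2}$)
$o{\left(Y \right)} = 69$ ($o{\left(Y \right)} = 96 - 27 = 69$)
$U = -101$ ($U = -32 - 69 = -101$)
$F = - \frac{27}{2}$ ($F = \left(-1\right) \frac{27}{2} = - \frac{27}{2} \approx -13.5$)
$\frac{U}{F} = - \frac{101}{- \frac{27}{2}} = \left(-101\right) \left(- \frac{2}{27}\right) = \frac{202}{27}$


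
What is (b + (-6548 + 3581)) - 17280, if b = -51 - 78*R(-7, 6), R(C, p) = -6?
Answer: -19830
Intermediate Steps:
b = 417 (b = -51 - 78*(-6) = -51 + 468 = 417)
(b + (-6548 + 3581)) - 17280 = (417 + (-6548 + 3581)) - 17280 = (417 - 2967) - 17280 = -2550 - 17280 = -19830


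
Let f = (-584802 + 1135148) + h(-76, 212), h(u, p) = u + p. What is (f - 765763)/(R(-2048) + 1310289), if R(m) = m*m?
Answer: -215281/5504593 ≈ -0.039109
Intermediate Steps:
R(m) = m**2
h(u, p) = p + u
f = 550482 (f = (-584802 + 1135148) + (212 - 76) = 550346 + 136 = 550482)
(f - 765763)/(R(-2048) + 1310289) = (550482 - 765763)/((-2048)**2 + 1310289) = -215281/(4194304 + 1310289) = -215281/5504593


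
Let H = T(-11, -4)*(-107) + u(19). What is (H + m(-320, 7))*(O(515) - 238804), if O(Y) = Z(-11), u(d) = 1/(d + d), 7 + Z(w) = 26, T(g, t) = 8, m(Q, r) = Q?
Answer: 10670585295/38 ≈ 2.8080e+8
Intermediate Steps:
Z(w) = 19 (Z(w) = -7 + 26 = 19)
u(d) = 1/(2*d)
O(Y) = 19
H = -32527/38 (H = 8*(-107) + (½)/19 = -856 + (½)*(1/19) = -856 + 1/38 = -32527/38 ≈ -855.97)
(H + m(-320, 7))*(O(515) - 238804) = (-32527/38 - 320)*(19 - 238804) = -44687/38*(-238785) = 10670585295/38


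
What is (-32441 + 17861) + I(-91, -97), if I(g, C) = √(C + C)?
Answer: -14580 + I*√194 ≈ -14580.0 + 13.928*I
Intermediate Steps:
I(g, C) = √2*√C (I(g, C) = √(2*C) = √2*√C)
(-32441 + 17861) + I(-91, -97) = (-32441 + 17861) + √2*√(-97) = -14580 + √2*(I*√97) = -14580 + I*√194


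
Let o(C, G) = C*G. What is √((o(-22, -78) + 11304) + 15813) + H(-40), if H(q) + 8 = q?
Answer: -48 + √28833 ≈ 121.80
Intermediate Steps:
H(q) = -8 + q
√((o(-22, -78) + 11304) + 15813) + H(-40) = √((-22*(-78) + 11304) + 15813) + (-8 - 40) = √((1716 + 11304) + 15813) - 48 = √(13020 + 15813) - 48 = √28833 - 48 = -48 + √28833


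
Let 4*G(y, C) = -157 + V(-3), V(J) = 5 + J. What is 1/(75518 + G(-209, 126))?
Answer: 4/301917 ≈ 1.3249e-5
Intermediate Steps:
G(y, C) = -155/4 (G(y, C) = (-157 + (5 - 3))/4 = (-157 + 2)/4 = (¼)*(-155) = -155/4)
1/(75518 + G(-209, 126)) = 1/(75518 - 155/4) = 1/(301917/4) = 4/301917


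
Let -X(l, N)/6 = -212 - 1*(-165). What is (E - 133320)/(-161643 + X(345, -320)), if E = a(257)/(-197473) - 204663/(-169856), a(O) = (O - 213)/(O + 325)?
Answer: 1301286683113221083/1574998636525596288 ≈ 0.82621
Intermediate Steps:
a(O) = (-213 + O)/(325 + O)
X(l, N) = 282 (X(l, N) = -6*(-212 - 1*(-165)) = -6*(-212 + 165) = -6*(-47) = 282)
E = 11760882493477/9760714401408 (E = ((-213 + 257)/(325 + 257))/(-197473) - 204663/(-169856) = (44/582)*(-1/197473) - 204663*(-1/169856) = ((1/582)*44)*(-1/197473) + 204663/169856 = (22/291)*(-1/197473) + 204663/169856 = -22/57464643 + 204663/169856 = 11760882493477/9760714401408 ≈ 1.2049)
(E - 133320)/(-161643 + X(345, -320)) = (11760882493477/9760714401408 - 133320)/(-161643 + 282) = -1301286683113221083/9760714401408/(-161361) = -1301286683113221083/9760714401408*(-1/161361) = 1301286683113221083/1574998636525596288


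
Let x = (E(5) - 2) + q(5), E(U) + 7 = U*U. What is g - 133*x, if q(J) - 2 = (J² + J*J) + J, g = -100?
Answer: -9809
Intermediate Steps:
E(U) = -7 + U² (E(U) = -7 + U*U = -7 + U²)
q(J) = 2 + J + 2*J² (q(J) = 2 + ((J² + J*J) + J) = 2 + ((J² + J²) + J) = 2 + (2*J² + J) = 2 + (J + 2*J²) = 2 + J + 2*J²)
x = 73 (x = ((-7 + 5²) - 2) + (2 + 5 + 2*5²) = ((-7 + 25) - 2) + (2 + 5 + 2*25) = (18 - 2) + (2 + 5 + 50) = 16 + 57 = 73)
g - 133*x = -100 - 133*73 = -100 - 9709 = -9809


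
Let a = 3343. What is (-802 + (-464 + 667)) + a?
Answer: 2744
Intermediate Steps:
(-802 + (-464 + 667)) + a = (-802 + (-464 + 667)) + 3343 = (-802 + 203) + 3343 = -599 + 3343 = 2744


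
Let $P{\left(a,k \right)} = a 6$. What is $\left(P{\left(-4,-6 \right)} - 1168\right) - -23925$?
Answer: $22733$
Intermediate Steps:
$P{\left(a,k \right)} = 6 a$
$\left(P{\left(-4,-6 \right)} - 1168\right) - -23925 = \left(6 \left(-4\right) - 1168\right) - -23925 = \left(-24 - 1168\right) + 23925 = -1192 + 23925 = 22733$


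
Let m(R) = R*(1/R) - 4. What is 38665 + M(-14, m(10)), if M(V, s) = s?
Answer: 38662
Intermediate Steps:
m(R) = -3 (m(R) = R/R - 4 = 1 - 4 = -3)
38665 + M(-14, m(10)) = 38665 - 3 = 38662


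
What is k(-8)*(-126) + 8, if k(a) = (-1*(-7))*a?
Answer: 7064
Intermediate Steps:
k(a) = 7*a
k(-8)*(-126) + 8 = (7*(-8))*(-126) + 8 = -56*(-126) + 8 = 7056 + 8 = 7064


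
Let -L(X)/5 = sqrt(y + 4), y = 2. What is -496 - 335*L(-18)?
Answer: -496 + 1675*sqrt(6) ≈ 3606.9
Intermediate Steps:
L(X) = -5*sqrt(6) (L(X) = -5*sqrt(2 + 4) = -5*sqrt(6))
-496 - 335*L(-18) = -496 - (-1675)*sqrt(6) = -496 + 1675*sqrt(6)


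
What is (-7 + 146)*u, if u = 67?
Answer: 9313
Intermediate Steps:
(-7 + 146)*u = (-7 + 146)*67 = 139*67 = 9313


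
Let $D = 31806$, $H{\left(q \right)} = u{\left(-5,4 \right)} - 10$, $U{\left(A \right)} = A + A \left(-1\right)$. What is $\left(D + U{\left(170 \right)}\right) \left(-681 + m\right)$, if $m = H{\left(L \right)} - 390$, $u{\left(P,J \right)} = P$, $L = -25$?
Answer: $-34541316$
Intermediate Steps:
$U{\left(A \right)} = 0$ ($U{\left(A \right)} = A - A = 0$)
$H{\left(q \right)} = -15$ ($H{\left(q \right)} = -5 - 10 = -15$)
$m = -405$ ($m = -15 - 390 = -405$)
$\left(D + U{\left(170 \right)}\right) \left(-681 + m\right) = \left(31806 + 0\right) \left(-681 - 405\right) = 31806 \left(-1086\right) = -34541316$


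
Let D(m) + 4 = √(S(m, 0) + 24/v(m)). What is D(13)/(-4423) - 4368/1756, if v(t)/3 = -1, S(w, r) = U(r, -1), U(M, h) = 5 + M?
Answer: -4828160/1941697 - I*√3/4423 ≈ -2.4866 - 0.0003916*I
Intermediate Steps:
S(w, r) = 5 + r
v(t) = -3 (v(t) = 3*(-1) = -3)
D(m) = -4 + I*√3 (D(m) = -4 + √((5 + 0) + 24/(-3)) = -4 + √(5 + 24*(-⅓)) = -4 + √(5 - 8) = -4 + √(-3) = -4 + I*√3)
D(13)/(-4423) - 4368/1756 = (-4 + I*√3)/(-4423) - 4368/1756 = (-4 + I*√3)*(-1/4423) - 4368*1/1756 = (4/4423 - I*√3/4423) - 1092/439 = -4828160/1941697 - I*√3/4423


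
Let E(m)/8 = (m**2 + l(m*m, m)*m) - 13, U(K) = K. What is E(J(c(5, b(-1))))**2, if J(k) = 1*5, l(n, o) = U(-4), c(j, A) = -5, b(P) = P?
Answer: 4096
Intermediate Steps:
l(n, o) = -4
J(k) = 5
E(m) = -104 - 32*m + 8*m**2 (E(m) = 8*((m**2 - 4*m) - 13) = 8*(-13 + m**2 - 4*m) = -104 - 32*m + 8*m**2)
E(J(c(5, b(-1))))**2 = (-104 - 32*5 + 8*5**2)**2 = (-104 - 160 + 8*25)**2 = (-104 - 160 + 200)**2 = (-64)**2 = 4096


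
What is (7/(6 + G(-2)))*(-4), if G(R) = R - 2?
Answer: -14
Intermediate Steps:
G(R) = -2 + R
(7/(6 + G(-2)))*(-4) = (7/(6 + (-2 - 2)))*(-4) = (7/(6 - 4))*(-4) = (7/2)*(-4) = -14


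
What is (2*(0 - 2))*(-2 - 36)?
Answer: 152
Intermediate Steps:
(2*(0 - 2))*(-2 - 36) = (2*(-2))*(-38) = -4*(-38) = 152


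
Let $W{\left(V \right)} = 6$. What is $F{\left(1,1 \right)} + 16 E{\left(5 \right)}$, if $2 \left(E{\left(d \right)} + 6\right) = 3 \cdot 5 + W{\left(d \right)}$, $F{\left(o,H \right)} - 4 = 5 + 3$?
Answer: $84$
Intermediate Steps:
$F{\left(o,H \right)} = 12$ ($F{\left(o,H \right)} = 4 + \left(5 + 3\right) = 4 + 8 = 12$)
$E{\left(d \right)} = \frac{9}{2}$ ($E{\left(d \right)} = -6 + \frac{3 \cdot 5 + 6}{2} = -6 + \frac{15 + 6}{2} = -6 + \frac{1}{2} \cdot 21 = -6 + \frac{21}{2} = \frac{9}{2}$)
$F{\left(1,1 \right)} + 16 E{\left(5 \right)} = 12 + 16 \cdot \frac{9}{2} = 12 + 72 = 84$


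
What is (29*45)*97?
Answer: 126585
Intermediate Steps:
(29*45)*97 = 1305*97 = 126585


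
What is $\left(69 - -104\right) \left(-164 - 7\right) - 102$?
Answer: $-29685$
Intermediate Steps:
$\left(69 - -104\right) \left(-164 - 7\right) - 102 = \left(69 + 104\right) \left(-171\right) - 102 = 173 \left(-171\right) - 102 = -29583 - 102 = -29685$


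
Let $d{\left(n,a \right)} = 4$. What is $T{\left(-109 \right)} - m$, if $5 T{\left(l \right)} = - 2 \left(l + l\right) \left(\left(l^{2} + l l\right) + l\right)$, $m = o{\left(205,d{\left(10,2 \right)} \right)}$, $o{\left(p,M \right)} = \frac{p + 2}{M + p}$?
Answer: $\frac{2155354937}{1045} \approx 2.0625 \cdot 10^{6}$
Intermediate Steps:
$o{\left(p,M \right)} = \frac{2 + p}{M + p}$
$m = \frac{207}{209}$ ($m = \frac{2 + 205}{4 + 205} = \frac{1}{209} \cdot 207 = \frac{207}{209} \approx 0.99043$)
$T{\left(l \right)} = - \frac{4 l \left(l + 2 l^{2}\right)}{5}$ ($T{\left(l \right)} = \frac{- 2 \left(l + l\right) \left(\left(l^{2} + l l\right) + l\right)}{5} = \frac{- 2 \cdot 2 l \left(\left(l^{2} + l^{2}\right) + l\right)}{5} = \frac{- 4 l \left(2 l^{2} + l\right)}{5} = \frac{- 4 l \left(l + 2 l^{2}\right)}{5} = \frac{\left(-4\right) l \left(l + 2 l^{2}\right)}{5} = - \frac{4 l \left(l + 2 l^{2}\right)}{5}$)
$T{\left(-109 \right)} - m = \frac{4 \left(-109\right)^{2} \left(-1 - -218\right)}{5} - \frac{207}{209} = \frac{4}{5} \cdot 11881 \left(-1 + 218\right) - \frac{207}{209} = \frac{4}{5} \cdot 11881 \cdot 217 - \frac{207}{209} = \frac{10312708}{5} - \frac{207}{209} = \frac{2155354937}{1045}$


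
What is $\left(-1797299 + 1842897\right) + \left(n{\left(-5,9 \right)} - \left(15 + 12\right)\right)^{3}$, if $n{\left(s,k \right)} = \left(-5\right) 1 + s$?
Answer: $-5055$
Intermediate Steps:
$n{\left(s,k \right)} = -5 + s$
$\left(-1797299 + 1842897\right) + \left(n{\left(-5,9 \right)} - \left(15 + 12\right)\right)^{3} = \left(-1797299 + 1842897\right) + \left(\left(-5 - 5\right) - \left(15 + 12\right)\right)^{3} = 45598 + \left(-10 - 27\right)^{3} = 45598 + \left(-37\right)^{3} = 45598 - 50653 = -5055$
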